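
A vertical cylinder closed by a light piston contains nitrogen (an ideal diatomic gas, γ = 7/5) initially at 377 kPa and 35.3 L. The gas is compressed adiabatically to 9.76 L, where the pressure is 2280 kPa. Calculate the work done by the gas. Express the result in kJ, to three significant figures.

W ≈ -22.4 kJ

Adiabatic: W = (P₁V₁ − P₂V₂)/(γ − 1) with γ = 7/5.
P₁V₁ = 13308 J, P₂V₂ = 22253 J.
W = (13308 − 22253) / 0.4 = -22362 J.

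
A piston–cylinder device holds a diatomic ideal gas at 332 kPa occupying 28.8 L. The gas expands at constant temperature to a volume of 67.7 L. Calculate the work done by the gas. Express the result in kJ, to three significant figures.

Isothermal: W = nRT ln(V₂/V₁) = P₁V₁ ln(V₂/V₁).
P₁V₁ = (332 kPa)(28.8 L) = 9562 J.
W = 9562 × ln(67.7/28.8) = 9562 × 0.8547
W_by_gas = 8172 J.

W ≈ 8.17 kJ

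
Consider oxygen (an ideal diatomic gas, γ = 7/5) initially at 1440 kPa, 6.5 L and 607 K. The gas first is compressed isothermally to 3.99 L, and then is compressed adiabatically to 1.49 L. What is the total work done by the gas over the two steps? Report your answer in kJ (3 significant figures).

Step 1 (isothermal): W = P₁V₁ ln(V₂/V₁) = (9360) ln(3.99/6.5) = -4568 J.
After step 1: P = 2346 kPa, V = 3.99 L, T = 607 K.
Step 2 (adiabatic): W = (P₁V₁ − P₂V₂)/(γ−1) = (9360 − 13880)/0.4 = -11300 J.
W_total = -4568 − 11300 = -15868 J.

W_total ≈ -15.9 kJ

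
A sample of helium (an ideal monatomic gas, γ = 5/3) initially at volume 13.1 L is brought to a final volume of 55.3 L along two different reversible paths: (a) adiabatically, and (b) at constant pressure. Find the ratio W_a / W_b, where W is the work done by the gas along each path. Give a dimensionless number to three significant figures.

W_a / W_b ≈ 0.287

Path (a) adiabatic: W = P₁V₁(1 − (V₁/V₂)^(γ−1))/(γ−1) → W_a/(P₁V₁) = 0.9257.
Path (b) isobaric: W = P₁(V₂ − V₁) → W_b/(P₁V₁) = 3.221.
W_a / W_b = 0.9257 / 3.221 = 0.2874.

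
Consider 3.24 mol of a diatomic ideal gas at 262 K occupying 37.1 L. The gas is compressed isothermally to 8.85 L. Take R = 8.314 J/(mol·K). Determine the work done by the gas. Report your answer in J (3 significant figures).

W ≈ -10100 J

Isothermal: W = nRT ln(V₂/V₁).
W = (3.24)(8.314)(262) × ln(8.85/37.1)
  = 7058 × -1.433
W_by_gas = -10115 J.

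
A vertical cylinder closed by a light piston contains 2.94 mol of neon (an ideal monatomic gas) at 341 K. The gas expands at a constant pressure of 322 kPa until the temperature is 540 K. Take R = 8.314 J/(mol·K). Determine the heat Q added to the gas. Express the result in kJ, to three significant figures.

Isobaric: W = nRΔT = (2.94)(8.314)(199) = 4864 J.
ΔU = nCᵥΔT with Cᵥ = 3R/2: ΔU = (2.94)(12.47)(199) = 7296 J.
Q = ΔU + W = 7296 + 4864 = 12160 J.

Q ≈ 12.2 kJ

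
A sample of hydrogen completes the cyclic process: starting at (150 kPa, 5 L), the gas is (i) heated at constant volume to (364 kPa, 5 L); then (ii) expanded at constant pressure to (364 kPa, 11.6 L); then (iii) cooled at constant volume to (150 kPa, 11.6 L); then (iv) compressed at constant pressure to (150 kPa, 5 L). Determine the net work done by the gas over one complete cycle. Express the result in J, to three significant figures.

Constant-volume legs do no work.
W(ii) = (364)(11.6 − 5) = 2402 J; W(iv) = (150)(5 − 11.6) = -990 J.
W_net = 2402 − 990 = 1412 J (the clockwise enclosed area).

W_net ≈ 1410 J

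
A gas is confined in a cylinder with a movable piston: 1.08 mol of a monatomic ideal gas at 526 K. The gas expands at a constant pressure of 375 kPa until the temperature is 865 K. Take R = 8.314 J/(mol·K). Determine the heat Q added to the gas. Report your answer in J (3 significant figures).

Q ≈ 7610 J

Isobaric: W = nRΔT = (1.08)(8.314)(339) = 3044 J.
ΔU = nCᵥΔT with Cᵥ = 3R/2: ΔU = (1.08)(12.47)(339) = 4566 J.
Q = ΔU + W = 4566 + 3044 = 7610 J.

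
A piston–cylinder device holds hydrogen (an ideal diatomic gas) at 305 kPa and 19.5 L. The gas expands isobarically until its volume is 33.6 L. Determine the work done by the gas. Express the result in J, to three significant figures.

Isobaric: W = P ΔV.
W = (305 kPa)(33.6 − 19.5 L) = (305)(14.1) = 4300 J.

W ≈ 4300 J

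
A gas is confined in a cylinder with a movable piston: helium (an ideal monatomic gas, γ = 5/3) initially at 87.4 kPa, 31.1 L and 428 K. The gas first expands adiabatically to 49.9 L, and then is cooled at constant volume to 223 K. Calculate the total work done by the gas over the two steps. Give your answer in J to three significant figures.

Step 1 (adiabatic): W = (P₁V₁ − P₂V₂)/(γ−1) = (2718 − 1983)/0.667 = 1102 J.
Step 2 (isochoric): W = 0 (constant volume).
W_total = 1102 + 0 = 1102 J.

W_total ≈ 1100 J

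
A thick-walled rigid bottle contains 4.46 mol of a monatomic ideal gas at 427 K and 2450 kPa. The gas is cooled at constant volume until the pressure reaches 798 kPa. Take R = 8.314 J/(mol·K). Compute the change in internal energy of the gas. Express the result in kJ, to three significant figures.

ΔU ≈ -16.0 kJ

Constant volume ⇒ W = 0, so Q = ΔU = nCᵥΔT with Cᵥ = 3R/2 = 12.47 J/(mol·K).
At constant V, T₂/T₁ = P₂/P₁ ⇒ ΔT = T₁(P₂/P₁ − 1) = 427·(798/2450 − 1) = -287.9 K.
ΔU = (4.46)(12.47)(-287.9) = -16014 J.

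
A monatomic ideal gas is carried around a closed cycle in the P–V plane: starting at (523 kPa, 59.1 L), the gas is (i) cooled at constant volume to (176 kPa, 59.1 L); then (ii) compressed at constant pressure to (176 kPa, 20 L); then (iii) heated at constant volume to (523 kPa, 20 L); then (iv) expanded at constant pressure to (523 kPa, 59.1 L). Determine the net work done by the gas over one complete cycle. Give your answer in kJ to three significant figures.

Constant-volume legs do no work.
W(ii) = (176)(20 − 59.1) = -6882 J; W(iv) = (523)(59.1 − 20) = 20449 J.
W_net = -6882 + 20449 = 13568 J (the clockwise enclosed area).

W_net ≈ 13.6 kJ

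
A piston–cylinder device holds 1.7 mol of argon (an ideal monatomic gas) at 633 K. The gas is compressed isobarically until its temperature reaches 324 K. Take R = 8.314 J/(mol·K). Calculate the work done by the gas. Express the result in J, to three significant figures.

W ≈ -4370 J

Isobaric: W = P ΔV = nR ΔT.
W = (1.7)(8.314)(324 − 633) = -4367 J.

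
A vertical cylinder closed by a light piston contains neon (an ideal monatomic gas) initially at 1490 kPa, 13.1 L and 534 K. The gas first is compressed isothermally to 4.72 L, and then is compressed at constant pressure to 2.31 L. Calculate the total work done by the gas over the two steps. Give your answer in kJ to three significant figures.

W_total ≈ -29.9 kJ

Step 1 (isothermal): W = P₁V₁ ln(V₂/V₁) = (19519) ln(4.72/13.1) = -19925 J.
After step 1: P = 4135 kPa, V = 4.72 L, T = 534 K.
Step 2 (isobaric): W = PΔV = (4135 kPa)(2.31 − 4.72 L) = -9966 J.
W_total = -19925 − 9966 = -29891 J.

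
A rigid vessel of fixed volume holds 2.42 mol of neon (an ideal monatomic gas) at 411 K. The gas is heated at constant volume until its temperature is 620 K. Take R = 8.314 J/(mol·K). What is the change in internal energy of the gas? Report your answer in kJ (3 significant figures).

Constant volume ⇒ W = 0, so Q = ΔU = nCᵥΔT with Cᵥ = 3R/2 = 12.47 J/(mol·K).
ΔU = (2.42)(12.47)(620 − 411) = 6308 J.

ΔU ≈ 6.31 kJ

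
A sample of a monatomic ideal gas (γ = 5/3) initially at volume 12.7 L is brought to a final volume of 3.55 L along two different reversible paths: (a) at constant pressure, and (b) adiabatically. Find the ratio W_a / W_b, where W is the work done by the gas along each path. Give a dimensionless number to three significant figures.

Path (a) isobaric: W = P₁(V₂ − V₁) → W_a/(P₁V₁) = -0.7205.
Path (b) adiabatic: W = P₁V₁(1 − (V₁/V₂)^(γ−1))/(γ−1) → W_b/(P₁V₁) = -2.009.
W_a / W_b = -0.7205 / -2.009 = 0.3587.

W_a / W_b ≈ 0.359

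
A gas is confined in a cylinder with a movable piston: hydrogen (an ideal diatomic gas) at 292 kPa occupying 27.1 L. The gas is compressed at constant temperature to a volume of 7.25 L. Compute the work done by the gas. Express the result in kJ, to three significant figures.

W ≈ -10.4 kJ

Isothermal: W = nRT ln(V₂/V₁) = P₁V₁ ln(V₂/V₁).
P₁V₁ = (292 kPa)(27.1 L) = 7913 J.
W = 7913 × ln(7.25/27.1) = 7913 × -1.319
W_by_gas = -10434 J.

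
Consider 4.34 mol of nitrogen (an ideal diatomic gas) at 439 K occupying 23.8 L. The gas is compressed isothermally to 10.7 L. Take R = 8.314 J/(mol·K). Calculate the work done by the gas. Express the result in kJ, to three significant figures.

W ≈ -12.7 kJ

Isothermal: W = nRT ln(V₂/V₁).
W = (4.34)(8.314)(439) × ln(10.7/23.8)
  = 15840 × -0.7994
W_by_gas = -12663 J.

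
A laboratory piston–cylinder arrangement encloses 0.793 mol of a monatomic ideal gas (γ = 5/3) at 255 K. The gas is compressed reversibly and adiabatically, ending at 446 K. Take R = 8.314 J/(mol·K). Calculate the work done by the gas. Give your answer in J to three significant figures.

W ≈ -1890 J

Adiabatic ⇒ Q = 0, so W_by = −ΔU = nCᵥ(T₁ − T₂).
Cᵥ = 3R/2 = 12.47 J/(mol·K).
W = (0.793)(12.47)(255 − 446) = -1889 J.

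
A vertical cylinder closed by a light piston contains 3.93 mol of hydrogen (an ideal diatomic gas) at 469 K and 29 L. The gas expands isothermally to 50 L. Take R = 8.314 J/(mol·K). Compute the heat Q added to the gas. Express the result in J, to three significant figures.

Isothermal ⇒ ΔU = 0, so Q = W = nRT ln(V₂/V₁).
Q = (3.93)(8.314)(469) ln(50/29) = 15324 × 0.5447 = 8347 J.

Q ≈ 8350 J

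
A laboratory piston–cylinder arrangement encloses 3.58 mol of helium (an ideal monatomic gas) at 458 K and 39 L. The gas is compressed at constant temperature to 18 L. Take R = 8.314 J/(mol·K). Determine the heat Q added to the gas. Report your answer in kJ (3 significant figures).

Isothermal ⇒ ΔU = 0, so Q = W = nRT ln(V₂/V₁).
Q = (3.58)(8.314)(458) ln(18/39) = 13632 × -0.7732 = -10540 J.

Q ≈ -10.5 kJ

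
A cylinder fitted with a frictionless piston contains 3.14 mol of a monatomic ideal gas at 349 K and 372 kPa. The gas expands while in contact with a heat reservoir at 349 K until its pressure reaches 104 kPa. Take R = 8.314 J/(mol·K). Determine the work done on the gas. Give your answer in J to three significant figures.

Isothermal process: W = nRT ln(V₂/V₁) = nRT ln(P₁/P₂).
W = (3.14)(8.314)(349) × ln(372/104)
  = 9111 × ln(3.577) = 9111 × 1.275
W_by_gas = 11612 J; work on gas = −W_by = -11612 J.

W ≈ -11600 J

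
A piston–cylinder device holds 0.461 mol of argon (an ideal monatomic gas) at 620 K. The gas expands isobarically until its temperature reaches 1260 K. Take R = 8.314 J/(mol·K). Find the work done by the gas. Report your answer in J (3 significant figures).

W ≈ 2450 J

Isobaric: W = P ΔV = nR ΔT.
W = (0.461)(8.314)(1260 − 620) = 2453 J.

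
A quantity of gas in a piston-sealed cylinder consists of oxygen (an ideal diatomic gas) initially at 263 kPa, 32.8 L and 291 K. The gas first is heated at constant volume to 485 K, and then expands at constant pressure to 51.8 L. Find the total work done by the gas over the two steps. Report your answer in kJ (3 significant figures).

W_total ≈ 8.33 kJ

Step 1 (isochoric): W = 0 (constant volume).
After step 1: P = 438.3 kPa (V unchanged).
Step 2 (isobaric): W = PΔV = (438.3 kPa)(51.8 − 32.8 L) = 8328 J.
W_total = 0 + 8328 = 8328 J.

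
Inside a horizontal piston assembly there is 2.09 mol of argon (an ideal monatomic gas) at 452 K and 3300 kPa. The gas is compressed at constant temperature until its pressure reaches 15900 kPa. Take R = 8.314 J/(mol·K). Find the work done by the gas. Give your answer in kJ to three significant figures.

W ≈ -12.3 kJ

Isothermal process: W = nRT ln(V₂/V₁) = nRT ln(P₁/P₂).
W = (2.09)(8.314)(452) × ln(3300/15900)
  = 7854 × ln(0.2075) = 7854 × -1.572
W_by_gas = -12350 J.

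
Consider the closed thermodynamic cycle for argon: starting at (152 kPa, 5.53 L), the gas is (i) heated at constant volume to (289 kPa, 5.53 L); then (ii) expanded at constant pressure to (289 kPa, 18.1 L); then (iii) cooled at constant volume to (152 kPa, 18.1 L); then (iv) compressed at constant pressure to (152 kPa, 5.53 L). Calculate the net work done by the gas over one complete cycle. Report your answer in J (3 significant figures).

W_net ≈ 1720 J

Constant-volume legs do no work.
W(ii) = (289)(18.1 − 5.53) = 3633 J; W(iv) = (152)(5.53 − 18.1) = -1911 J.
W_net = 3633 − 1911 = 1722 J (the clockwise enclosed area).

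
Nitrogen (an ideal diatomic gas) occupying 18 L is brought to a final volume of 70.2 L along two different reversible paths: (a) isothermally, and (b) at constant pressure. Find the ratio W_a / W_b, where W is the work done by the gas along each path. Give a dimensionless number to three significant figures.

Path (a) isothermal: W = P₁V₁ ln(V₂/V₁) → W_a/(P₁V₁) = 1.361.
Path (b) isobaric: W = P₁(V₂ − V₁) → W_b/(P₁V₁) = 2.9.
W_a / W_b = 1.361 / 2.9 = 0.4693.

W_a / W_b ≈ 0.469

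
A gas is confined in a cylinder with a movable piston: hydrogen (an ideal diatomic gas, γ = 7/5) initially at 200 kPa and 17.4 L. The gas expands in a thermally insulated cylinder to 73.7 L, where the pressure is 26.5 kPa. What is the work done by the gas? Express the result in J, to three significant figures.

W ≈ 3820 J

Adiabatic: W = (P₁V₁ − P₂V₂)/(γ − 1) with γ = 7/5.
P₁V₁ = 3480 J, P₂V₂ = 1953 J.
W = (3480 − 1953) / 0.4 = 3817 J.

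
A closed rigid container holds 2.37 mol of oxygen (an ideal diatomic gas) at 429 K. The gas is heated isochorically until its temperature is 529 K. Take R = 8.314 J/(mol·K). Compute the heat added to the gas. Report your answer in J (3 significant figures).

Q ≈ 4930 J

Constant volume ⇒ W = 0, so Q = ΔU = nCᵥΔT with Cᵥ = 5R/2 = 20.79 J/(mol·K).
ΔU = (2.37)(20.79)(529 − 429) = 4926 J.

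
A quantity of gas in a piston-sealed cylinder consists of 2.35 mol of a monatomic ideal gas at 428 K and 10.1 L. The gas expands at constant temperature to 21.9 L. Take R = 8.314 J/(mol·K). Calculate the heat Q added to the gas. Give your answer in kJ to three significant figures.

Q ≈ 6.47 kJ

Isothermal ⇒ ΔU = 0, so Q = W = nRT ln(V₂/V₁).
Q = (2.35)(8.314)(428) ln(21.9/10.1) = 8362 × 0.774 = 6472 J.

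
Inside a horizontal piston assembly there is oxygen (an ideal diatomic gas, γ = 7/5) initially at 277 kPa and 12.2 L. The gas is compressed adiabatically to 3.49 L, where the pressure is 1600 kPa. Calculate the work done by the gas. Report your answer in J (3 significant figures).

W ≈ -5510 J

Adiabatic: W = (P₁V₁ − P₂V₂)/(γ − 1) with γ = 7/5.
P₁V₁ = 3379 J, P₂V₂ = 5584 J.
W = (3379 − 5584) / 0.4 = -5512 J.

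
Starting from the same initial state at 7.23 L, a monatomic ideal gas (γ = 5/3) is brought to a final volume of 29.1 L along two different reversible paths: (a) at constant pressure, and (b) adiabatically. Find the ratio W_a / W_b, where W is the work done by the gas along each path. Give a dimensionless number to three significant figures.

Path (a) isobaric: W = P₁(V₂ − V₁) → W_a/(P₁V₁) = 3.025.
Path (b) adiabatic: W = P₁V₁(1 − (V₁/V₂)^(γ−1))/(γ−1) → W_b/(P₁V₁) = 0.9072.
W_a / W_b = 3.025 / 0.9072 = 3.334.

W_a / W_b ≈ 3.33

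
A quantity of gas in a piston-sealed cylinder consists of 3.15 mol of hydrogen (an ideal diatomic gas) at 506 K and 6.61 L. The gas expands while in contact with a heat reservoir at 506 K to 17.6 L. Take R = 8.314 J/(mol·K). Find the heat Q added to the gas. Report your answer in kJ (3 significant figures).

Q ≈ 13.0 kJ

Isothermal ⇒ ΔU = 0, so Q = W = nRT ln(V₂/V₁).
Q = (3.15)(8.314)(506) ln(17.6/6.61) = 13252 × 0.9793 = 12978 J.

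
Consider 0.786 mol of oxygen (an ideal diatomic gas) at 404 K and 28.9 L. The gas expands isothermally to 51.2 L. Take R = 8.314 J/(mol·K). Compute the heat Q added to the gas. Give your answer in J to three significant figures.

Q ≈ 1510 J

Isothermal ⇒ ΔU = 0, so Q = W = nRT ln(V₂/V₁).
Q = (0.786)(8.314)(404) ln(51.2/28.9) = 2640 × 0.5719 = 1510 J.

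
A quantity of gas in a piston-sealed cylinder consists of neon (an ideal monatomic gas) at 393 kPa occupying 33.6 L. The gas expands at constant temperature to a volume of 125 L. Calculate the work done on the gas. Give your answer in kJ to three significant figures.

Isothermal: W = nRT ln(V₂/V₁) = P₁V₁ ln(V₂/V₁).
P₁V₁ = (393 kPa)(33.6 L) = 13205 J.
W = 13205 × ln(125/33.6) = 13205 × 1.314
W_by_gas = 17348 J; work on gas = −W_by = -17348 J.

W ≈ -17.3 kJ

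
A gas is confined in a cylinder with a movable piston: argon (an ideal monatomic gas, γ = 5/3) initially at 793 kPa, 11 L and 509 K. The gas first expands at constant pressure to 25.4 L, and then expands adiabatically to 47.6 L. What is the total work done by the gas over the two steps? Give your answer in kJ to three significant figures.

W_total ≈ 21.8 kJ

Step 1 (isobaric): W = PΔV = (793 kPa)(25.4 − 11 L) = 11419 J.
After step 1: P = 793 kPa, V = 25.4 L, T = 1175 K.
Step 2 (adiabatic): W = (P₁V₁ − P₂V₂)/(γ−1) = (20142 − 13251)/0.667 = 10336 J.
W_total = 11419 + 10336 = 21756 J.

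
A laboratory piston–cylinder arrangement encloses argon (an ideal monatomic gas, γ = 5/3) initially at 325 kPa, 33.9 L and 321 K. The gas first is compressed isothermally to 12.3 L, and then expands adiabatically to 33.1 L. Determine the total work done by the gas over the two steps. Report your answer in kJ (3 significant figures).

W_total ≈ -3.19 kJ

Step 1 (isothermal): W = P₁V₁ ln(V₂/V₁) = (11018) ln(12.3/33.9) = -11170 J.
After step 1: P = 895.7 kPa, V = 12.3 L, T = 321 K.
Step 2 (adiabatic): W = (P₁V₁ − P₂V₂)/(γ−1) = (11018 − 5695)/0.667 = 7984 J.
W_total = -11170 + 7984 = -3185 J.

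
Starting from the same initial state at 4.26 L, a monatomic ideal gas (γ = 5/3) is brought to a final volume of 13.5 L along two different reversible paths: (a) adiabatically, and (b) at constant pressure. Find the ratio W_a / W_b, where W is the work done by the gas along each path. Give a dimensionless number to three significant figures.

W_a / W_b ≈ 0.371

Path (a) adiabatic: W = P₁V₁(1 − (V₁/V₂)^(γ−1))/(γ−1) → W_a/(P₁V₁) = 0.8047.
Path (b) isobaric: W = P₁(V₂ − V₁) → W_b/(P₁V₁) = 2.169.
W_a / W_b = 0.8047 / 2.169 = 0.371.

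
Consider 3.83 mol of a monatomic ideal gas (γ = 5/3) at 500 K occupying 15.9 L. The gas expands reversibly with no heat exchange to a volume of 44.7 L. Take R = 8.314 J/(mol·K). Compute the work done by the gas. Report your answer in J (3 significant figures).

Adiabatic: TV^(γ−1) = const with γ = 5/3.
T₂ = T₁ (V₁/V₂)^(γ−1) = 500 × (15.9/44.7)^0.667 = 500 × 0.502 = 251 K.
W_by = nCᵥ(T₁ − T₂) = (3.83)(12.47)(500 − 251) = 11893 J.

W ≈ 11900 J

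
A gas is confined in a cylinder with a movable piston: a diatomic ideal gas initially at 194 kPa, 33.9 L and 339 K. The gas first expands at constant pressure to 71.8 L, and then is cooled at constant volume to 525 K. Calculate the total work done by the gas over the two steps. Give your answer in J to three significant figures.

Step 1 (isobaric): W = PΔV = (194 kPa)(71.8 − 33.9 L) = 7353 J.
Step 2 (isochoric): W = 0 (constant volume).
W_total = 7353 + 0 = 7353 J.

W_total ≈ 7350 J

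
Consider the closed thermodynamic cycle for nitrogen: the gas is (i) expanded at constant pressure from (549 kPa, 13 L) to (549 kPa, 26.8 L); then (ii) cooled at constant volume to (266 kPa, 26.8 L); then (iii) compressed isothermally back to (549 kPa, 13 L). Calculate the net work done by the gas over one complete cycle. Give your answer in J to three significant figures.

Leg (i): W = PΔV = (549)(26.8 − 13) = 7576 J.
Leg (ii): W = 0.
Leg (iii): W = PᵢVᵢ ln(V_f/Vᵢ) = (7129) ln(13/26.8) = -5157 J.
W_net = 7576 − 5157 = 2419 J.

W_net ≈ 2420 J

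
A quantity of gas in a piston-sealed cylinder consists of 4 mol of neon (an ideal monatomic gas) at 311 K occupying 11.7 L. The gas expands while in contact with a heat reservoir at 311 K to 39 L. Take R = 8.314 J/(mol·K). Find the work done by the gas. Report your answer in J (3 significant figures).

Isothermal: W = nRT ln(V₂/V₁).
W = (4)(8.314)(311) × ln(39/11.7)
  = 10343 × 1.204
W_by_gas = 12452 J.

W ≈ 12500 J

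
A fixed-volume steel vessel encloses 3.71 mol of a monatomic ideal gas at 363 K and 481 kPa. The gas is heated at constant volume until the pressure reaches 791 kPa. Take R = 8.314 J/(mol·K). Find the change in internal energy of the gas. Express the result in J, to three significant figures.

ΔU ≈ 10800 J

Constant volume ⇒ W = 0, so Q = ΔU = nCᵥΔT with Cᵥ = 3R/2 = 12.47 J/(mol·K).
At constant V, T₂/T₁ = P₂/P₁ ⇒ ΔT = T₁(P₂/P₁ − 1) = 363·(791/481 − 1) = 234 K.
ΔU = (3.71)(12.47)(234) = 10824 J.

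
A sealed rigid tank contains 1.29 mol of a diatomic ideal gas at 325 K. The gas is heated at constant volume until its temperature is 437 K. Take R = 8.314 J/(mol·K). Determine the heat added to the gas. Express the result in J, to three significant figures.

Constant volume ⇒ W = 0, so Q = ΔU = nCᵥΔT with Cᵥ = 5R/2 = 20.79 J/(mol·K).
ΔU = (1.29)(20.79)(437 − 325) = 3003 J.

Q ≈ 3000 J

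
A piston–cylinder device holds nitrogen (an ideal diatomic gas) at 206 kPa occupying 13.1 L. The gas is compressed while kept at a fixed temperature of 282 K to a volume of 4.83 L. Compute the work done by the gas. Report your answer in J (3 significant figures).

Isothermal: W = nRT ln(V₂/V₁) = P₁V₁ ln(V₂/V₁).
P₁V₁ = (206 kPa)(13.1 L) = 2699 J.
W = 2699 × ln(4.83/13.1) = 2699 × -0.9978
W_by_gas = -2693 J.

W ≈ -2690 J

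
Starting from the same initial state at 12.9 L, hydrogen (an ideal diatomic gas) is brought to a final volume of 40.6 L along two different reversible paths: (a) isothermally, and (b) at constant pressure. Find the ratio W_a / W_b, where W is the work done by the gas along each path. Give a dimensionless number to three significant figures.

W_a / W_b ≈ 0.534

Path (a) isothermal: W = P₁V₁ ln(V₂/V₁) → W_a/(P₁V₁) = 1.147.
Path (b) isobaric: W = P₁(V₂ − V₁) → W_b/(P₁V₁) = 2.147.
W_a / W_b = 1.147 / 2.147 = 0.5339.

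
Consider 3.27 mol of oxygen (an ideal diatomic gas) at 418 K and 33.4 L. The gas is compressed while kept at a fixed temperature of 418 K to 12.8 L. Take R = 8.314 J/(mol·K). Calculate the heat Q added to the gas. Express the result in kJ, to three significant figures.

Q ≈ -10.9 kJ

Isothermal ⇒ ΔU = 0, so Q = W = nRT ln(V₂/V₁).
Q = (3.27)(8.314)(418) ln(12.8/33.4) = 11364 × -0.9591 = -10899 J.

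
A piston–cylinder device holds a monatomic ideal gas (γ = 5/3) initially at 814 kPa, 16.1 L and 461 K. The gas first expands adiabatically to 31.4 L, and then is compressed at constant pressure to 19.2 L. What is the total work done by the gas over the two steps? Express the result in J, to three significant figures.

W_total ≈ 3800 J

Step 1 (adiabatic): W = (P₁V₁ − P₂V₂)/(γ−1) = (13105 − 8396)/0.667 = 7065 J.
After step 1: P = 267.4 kPa, V = 31.4 L, T = 295.3 K.
Step 2 (isobaric): W = PΔV = (267.4 kPa)(19.2 − 31.4 L) = -3262 J.
W_total = 7065 − 3262 = 3803 J.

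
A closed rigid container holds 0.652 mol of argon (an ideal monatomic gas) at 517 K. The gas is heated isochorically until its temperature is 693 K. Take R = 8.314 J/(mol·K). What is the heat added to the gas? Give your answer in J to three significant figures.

Q ≈ 1430 J

Constant volume ⇒ W = 0, so Q = ΔU = nCᵥΔT with Cᵥ = 3R/2 = 12.47 J/(mol·K).
ΔU = (0.652)(12.47)(693 − 517) = 1431 J.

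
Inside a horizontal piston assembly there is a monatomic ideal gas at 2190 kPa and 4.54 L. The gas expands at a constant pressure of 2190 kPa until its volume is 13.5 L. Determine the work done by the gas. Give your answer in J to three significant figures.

Isobaric: W = P ΔV.
W = (2190 kPa)(13.5 − 4.54 L) = (2190)(8.96) = 19622 J.

W ≈ 19600 J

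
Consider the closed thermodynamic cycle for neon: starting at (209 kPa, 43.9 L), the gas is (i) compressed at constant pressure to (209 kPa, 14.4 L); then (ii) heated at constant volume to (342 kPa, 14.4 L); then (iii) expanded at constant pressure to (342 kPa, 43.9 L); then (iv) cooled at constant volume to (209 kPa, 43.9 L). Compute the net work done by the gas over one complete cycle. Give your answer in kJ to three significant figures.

Constant-volume legs do no work.
W(i) = (209)(14.4 − 43.9) = -6166 J; W(iii) = (342)(43.9 − 14.4) = 10089 J.
W_net = -6166 + 10089 = 3924 J (the clockwise enclosed area).

W_net ≈ 3.92 kJ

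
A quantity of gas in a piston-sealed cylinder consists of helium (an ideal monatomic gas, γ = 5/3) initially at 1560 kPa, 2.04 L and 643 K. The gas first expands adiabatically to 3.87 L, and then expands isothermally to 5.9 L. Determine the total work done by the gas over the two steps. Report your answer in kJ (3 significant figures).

W_total ≈ 2.53 kJ

Step 1 (adiabatic): W = (P₁V₁ − P₂V₂)/(γ−1) = (3182 − 2077)/0.667 = 1659 J.
After step 1: P = 536.6 kPa, V = 3.87 L, T = 419.6 K.
Step 2 (isothermal): W = P₁V₁ ln(V₂/V₁) = (2077) ln(5.9/3.87) = 875.7 J.
W_total = 1659 + 875.7 = 2534 J.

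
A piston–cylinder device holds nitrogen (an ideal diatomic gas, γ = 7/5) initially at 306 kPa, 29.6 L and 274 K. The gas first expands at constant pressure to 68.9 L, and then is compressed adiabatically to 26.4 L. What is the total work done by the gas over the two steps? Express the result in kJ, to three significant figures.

Step 1 (isobaric): W = PΔV = (306 kPa)(68.9 − 29.6 L) = 12026 J.
After step 1: P = 306 kPa, V = 68.9 L, T = 637.8 K.
Step 2 (adiabatic): W = (P₁V₁ − P₂V₂)/(γ−1) = (21083 − 30945)/0.4 = -24653 J.
W_total = 12026 − 24653 = -12628 J.

W_total ≈ -12.6 kJ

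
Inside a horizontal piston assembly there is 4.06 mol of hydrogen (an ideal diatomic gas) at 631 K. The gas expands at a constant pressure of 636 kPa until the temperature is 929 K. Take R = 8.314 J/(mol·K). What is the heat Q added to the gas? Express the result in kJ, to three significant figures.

Isobaric: W = nRΔT = (4.06)(8.314)(298) = 10059 J.
ΔU = nCᵥΔT with Cᵥ = 5R/2: ΔU = (4.06)(20.79)(298) = 25147 J.
Q = ΔU + W = 25147 + 10059 = 35206 J.

Q ≈ 35.2 kJ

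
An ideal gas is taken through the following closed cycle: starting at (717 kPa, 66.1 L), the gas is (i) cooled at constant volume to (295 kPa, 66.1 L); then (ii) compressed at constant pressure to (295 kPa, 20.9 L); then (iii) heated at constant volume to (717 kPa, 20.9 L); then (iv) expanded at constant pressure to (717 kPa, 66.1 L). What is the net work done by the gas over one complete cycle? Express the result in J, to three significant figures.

Constant-volume legs do no work.
W(ii) = (295)(20.9 − 66.1) = -13334 J; W(iv) = (717)(66.1 − 20.9) = 32408 J.
W_net = -13334 + 32408 = 19074 J (the clockwise enclosed area).

W_net ≈ 19100 J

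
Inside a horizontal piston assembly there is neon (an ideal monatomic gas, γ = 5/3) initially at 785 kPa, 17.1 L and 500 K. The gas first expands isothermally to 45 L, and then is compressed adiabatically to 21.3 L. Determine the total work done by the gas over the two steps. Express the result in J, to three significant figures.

Step 1 (isothermal): W = P₁V₁ ln(V₂/V₁) = (13424) ln(45/17.1) = 12988 J.
After step 1: P = 298.3 kPa, V = 45 L, T = 500 K.
Step 2 (adiabatic): W = (P₁V₁ − P₂V₂)/(γ−1) = (13424 − 22101)/0.667 = -13017 J.
W_total = 12988 − 13017 = -28.58 J.

W_total ≈ -28.6 J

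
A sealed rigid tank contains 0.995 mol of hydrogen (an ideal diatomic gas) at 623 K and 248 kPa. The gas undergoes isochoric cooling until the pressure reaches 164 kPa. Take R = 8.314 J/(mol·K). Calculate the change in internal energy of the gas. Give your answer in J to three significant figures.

Constant volume ⇒ W = 0, so Q = ΔU = nCᵥΔT with Cᵥ = 5R/2 = 20.79 J/(mol·K).
At constant V, T₂/T₁ = P₂/P₁ ⇒ ΔT = T₁(P₂/P₁ − 1) = 623·(164/248 − 1) = -211 K.
ΔU = (0.995)(20.79)(-211) = -4364 J.

ΔU ≈ -4360 J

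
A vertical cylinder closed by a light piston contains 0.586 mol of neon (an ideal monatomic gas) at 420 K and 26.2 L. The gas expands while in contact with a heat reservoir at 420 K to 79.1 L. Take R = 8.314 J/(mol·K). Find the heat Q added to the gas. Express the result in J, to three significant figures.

Q ≈ 2260 J

Isothermal ⇒ ΔU = 0, so Q = W = nRT ln(V₂/V₁).
Q = (0.586)(8.314)(420) ln(79.1/26.2) = 2046 × 1.105 = 2261 J.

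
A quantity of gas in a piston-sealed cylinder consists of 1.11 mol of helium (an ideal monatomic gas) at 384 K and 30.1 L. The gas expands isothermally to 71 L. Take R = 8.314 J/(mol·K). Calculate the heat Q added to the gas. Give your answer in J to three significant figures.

Isothermal ⇒ ΔU = 0, so Q = W = nRT ln(V₂/V₁).
Q = (1.11)(8.314)(384) ln(71/30.1) = 3544 × 0.8582 = 3041 J.

Q ≈ 3040 J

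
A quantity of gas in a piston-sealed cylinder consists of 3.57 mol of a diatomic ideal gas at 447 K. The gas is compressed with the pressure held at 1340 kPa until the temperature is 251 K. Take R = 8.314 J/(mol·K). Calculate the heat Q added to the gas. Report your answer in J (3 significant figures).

Q ≈ -20400 J

Isobaric: W = nRΔT = (3.57)(8.314)(-196) = -5817 J.
ΔU = nCᵥΔT with Cᵥ = 5R/2: ΔU = (3.57)(20.79)(-196) = -14544 J.
Q = ΔU + W = -14544 − 5817 = -20361 J.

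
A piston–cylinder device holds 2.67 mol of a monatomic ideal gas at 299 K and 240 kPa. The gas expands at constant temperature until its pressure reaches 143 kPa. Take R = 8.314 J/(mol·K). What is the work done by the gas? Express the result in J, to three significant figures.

W ≈ 3440 J

Isothermal process: W = nRT ln(V₂/V₁) = nRT ln(P₁/P₂).
W = (2.67)(8.314)(299) × ln(240/143)
  = 6637 × ln(1.678) = 6637 × 0.5178
W_by_gas = 3437 J.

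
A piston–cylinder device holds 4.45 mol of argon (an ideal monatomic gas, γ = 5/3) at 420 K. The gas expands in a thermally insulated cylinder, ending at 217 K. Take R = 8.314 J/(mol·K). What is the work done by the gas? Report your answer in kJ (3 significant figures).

W ≈ 11.3 kJ

Adiabatic ⇒ Q = 0, so W_by = −ΔU = nCᵥ(T₁ − T₂).
Cᵥ = 3R/2 = 12.47 J/(mol·K).
W = (4.45)(12.47)(420 − 217) = 11266 J.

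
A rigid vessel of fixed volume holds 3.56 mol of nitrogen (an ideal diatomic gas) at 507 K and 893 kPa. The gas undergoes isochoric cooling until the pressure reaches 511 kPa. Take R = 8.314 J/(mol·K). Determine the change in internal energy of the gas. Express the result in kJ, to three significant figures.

ΔU ≈ -16.0 kJ

Constant volume ⇒ W = 0, so Q = ΔU = nCᵥΔT with Cᵥ = 5R/2 = 20.79 J/(mol·K).
At constant V, T₂/T₁ = P₂/P₁ ⇒ ΔT = T₁(P₂/P₁ − 1) = 507·(511/893 − 1) = -216.9 K.
ΔU = (3.56)(20.79)(-216.9) = -16048 J.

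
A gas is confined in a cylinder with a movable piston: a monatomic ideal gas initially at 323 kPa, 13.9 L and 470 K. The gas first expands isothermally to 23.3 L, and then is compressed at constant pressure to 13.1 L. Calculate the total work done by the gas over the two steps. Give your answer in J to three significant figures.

Step 1 (isothermal): W = P₁V₁ ln(V₂/V₁) = (4490) ln(23.3/13.9) = 2319 J.
After step 1: P = 192.7 kPa, V = 23.3 L, T = 470 K.
Step 2 (isobaric): W = PΔV = (192.7 kPa)(13.1 − 23.3 L) = -1965 J.
W_total = 2319 − 1965 = 353.8 J.

W_total ≈ 354 J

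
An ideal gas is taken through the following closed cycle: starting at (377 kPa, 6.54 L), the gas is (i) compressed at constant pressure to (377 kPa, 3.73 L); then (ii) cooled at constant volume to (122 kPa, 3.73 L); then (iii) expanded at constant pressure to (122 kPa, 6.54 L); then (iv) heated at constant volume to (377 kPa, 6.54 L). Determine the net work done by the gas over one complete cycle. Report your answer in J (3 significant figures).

Constant-volume legs do no work.
W(i) = (377)(3.73 − 6.54) = -1059 J; W(iii) = (122)(6.54 − 3.73) = 342.8 J.
W_net = -1059 + 342.8 = -716.6 J (the counter-clockwise enclosed area).

W_net ≈ -717 J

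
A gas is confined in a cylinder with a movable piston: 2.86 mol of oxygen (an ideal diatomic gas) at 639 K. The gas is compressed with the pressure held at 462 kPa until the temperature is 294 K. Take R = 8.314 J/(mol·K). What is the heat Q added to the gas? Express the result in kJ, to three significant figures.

Isobaric: W = nRΔT = (2.86)(8.314)(-345) = -8203 J.
ΔU = nCᵥΔT with Cᵥ = 5R/2: ΔU = (2.86)(20.79)(-345) = -20509 J.
Q = ΔU + W = -20509 − 8203 = -28712 J.

Q ≈ -28.7 kJ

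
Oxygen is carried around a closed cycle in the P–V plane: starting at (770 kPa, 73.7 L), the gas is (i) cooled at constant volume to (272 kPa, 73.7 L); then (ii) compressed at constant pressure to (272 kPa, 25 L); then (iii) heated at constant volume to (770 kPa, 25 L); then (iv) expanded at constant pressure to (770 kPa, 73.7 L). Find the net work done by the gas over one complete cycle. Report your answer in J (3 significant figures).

Constant-volume legs do no work.
W(ii) = (272)(25 − 73.7) = -13246 J; W(iv) = (770)(73.7 − 25) = 37499 J.
W_net = -13246 + 37499 = 24253 J (the clockwise enclosed area).

W_net ≈ 24300 J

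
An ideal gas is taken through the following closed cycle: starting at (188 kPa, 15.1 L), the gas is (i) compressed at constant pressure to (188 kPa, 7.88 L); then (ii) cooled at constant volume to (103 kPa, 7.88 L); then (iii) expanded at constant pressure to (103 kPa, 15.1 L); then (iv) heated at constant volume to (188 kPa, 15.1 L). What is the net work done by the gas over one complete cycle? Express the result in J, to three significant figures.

Constant-volume legs do no work.
W(i) = (188)(7.88 − 15.1) = -1357 J; W(iii) = (103)(15.1 − 7.88) = 743.7 J.
W_net = -1357 + 743.7 = -613.7 J (the counter-clockwise enclosed area).

W_net ≈ -614 J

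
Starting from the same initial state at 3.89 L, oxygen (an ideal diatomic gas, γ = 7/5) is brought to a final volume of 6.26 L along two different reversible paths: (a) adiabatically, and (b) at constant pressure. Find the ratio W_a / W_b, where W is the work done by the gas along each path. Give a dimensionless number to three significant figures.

Path (a) adiabatic: W = P₁V₁(1 − (V₁/V₂)^(γ−1))/(γ−1) → W_a/(P₁V₁) = 0.4332.
Path (b) isobaric: W = P₁(V₂ − V₁) → W_b/(P₁V₁) = 0.6093.
W_a / W_b = 0.4332 / 0.6093 = 0.7111.

W_a / W_b ≈ 0.711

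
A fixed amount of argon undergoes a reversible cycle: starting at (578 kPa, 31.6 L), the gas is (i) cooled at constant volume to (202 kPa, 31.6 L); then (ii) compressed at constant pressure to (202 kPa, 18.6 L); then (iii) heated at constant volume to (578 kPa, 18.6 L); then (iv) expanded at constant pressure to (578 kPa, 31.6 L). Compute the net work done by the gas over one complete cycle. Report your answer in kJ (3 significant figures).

Constant-volume legs do no work.
W(ii) = (202)(18.6 − 31.6) = -2626 J; W(iv) = (578)(31.6 − 18.6) = 7514 J.
W_net = -2626 + 7514 = 4888 J (the clockwise enclosed area).

W_net ≈ 4.89 kJ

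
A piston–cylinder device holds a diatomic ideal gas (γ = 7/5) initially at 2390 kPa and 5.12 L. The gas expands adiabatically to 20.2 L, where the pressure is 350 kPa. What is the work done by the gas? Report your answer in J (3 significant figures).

W ≈ 12900 J

Adiabatic: W = (P₁V₁ − P₂V₂)/(γ − 1) with γ = 7/5.
P₁V₁ = 12237 J, P₂V₂ = 7070 J.
W = (12237 − 7070) / 0.4 = 12917 J.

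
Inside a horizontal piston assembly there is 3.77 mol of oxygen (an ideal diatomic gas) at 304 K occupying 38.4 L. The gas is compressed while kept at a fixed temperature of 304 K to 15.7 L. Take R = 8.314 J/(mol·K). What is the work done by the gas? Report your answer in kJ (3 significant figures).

Isothermal: W = nRT ln(V₂/V₁).
W = (3.77)(8.314)(304) × ln(15.7/38.4)
  = 9529 × -0.8944
W_by_gas = -8522 J.

W ≈ -8.52 kJ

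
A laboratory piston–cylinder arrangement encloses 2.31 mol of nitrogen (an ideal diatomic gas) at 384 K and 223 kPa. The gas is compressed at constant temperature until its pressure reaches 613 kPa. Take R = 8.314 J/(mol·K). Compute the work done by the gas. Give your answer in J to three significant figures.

W ≈ -7460 J

Isothermal process: W = nRT ln(V₂/V₁) = nRT ln(P₁/P₂).
W = (2.31)(8.314)(384) × ln(223/613)
  = 7375 × ln(0.3638) = 7375 × -1.011
W_by_gas = -7457 J.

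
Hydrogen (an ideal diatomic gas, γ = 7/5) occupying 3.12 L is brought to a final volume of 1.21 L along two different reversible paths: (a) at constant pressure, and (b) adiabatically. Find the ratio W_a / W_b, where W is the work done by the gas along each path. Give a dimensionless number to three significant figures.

Path (a) isobaric: W = P₁(V₂ − V₁) → W_a/(P₁V₁) = -0.6122.
Path (b) adiabatic: W = P₁V₁(1 − (V₁/V₂)^(γ−1))/(γ−1) → W_b/(P₁V₁) = -1.152.
W_a / W_b = -0.6122 / -1.152 = 0.5316.

W_a / W_b ≈ 0.532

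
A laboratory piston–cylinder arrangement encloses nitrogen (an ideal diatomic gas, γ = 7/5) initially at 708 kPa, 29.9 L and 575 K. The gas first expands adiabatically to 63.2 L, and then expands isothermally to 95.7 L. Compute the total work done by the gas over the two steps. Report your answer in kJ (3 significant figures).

W_total ≈ 20.2 kJ

Step 1 (adiabatic): W = (P₁V₁ − P₂V₂)/(γ−1) = (21169 − 15692)/0.4 = 13692 J.
After step 1: P = 248.3 kPa, V = 63.2 L, T = 426.2 K.
Step 2 (isothermal): W = P₁V₁ ln(V₂/V₁) = (15692) ln(95.7/63.2) = 6511 J.
W_total = 13692 + 6511 = 20203 J.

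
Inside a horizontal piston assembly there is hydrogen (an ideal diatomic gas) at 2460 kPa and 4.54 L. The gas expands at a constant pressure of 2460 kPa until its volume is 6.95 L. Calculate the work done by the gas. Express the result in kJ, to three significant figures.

Isobaric: W = P ΔV.
W = (2460 kPa)(6.95 − 4.54 L) = (2460)(2.41) = 5929 J.

W ≈ 5.93 kJ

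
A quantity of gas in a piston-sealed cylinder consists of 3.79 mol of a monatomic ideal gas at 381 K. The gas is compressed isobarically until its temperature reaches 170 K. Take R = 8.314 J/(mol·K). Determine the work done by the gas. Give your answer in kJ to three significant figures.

Isobaric: W = P ΔV = nR ΔT.
W = (3.79)(8.314)(170 − 381) = -6649 J.

W ≈ -6.65 kJ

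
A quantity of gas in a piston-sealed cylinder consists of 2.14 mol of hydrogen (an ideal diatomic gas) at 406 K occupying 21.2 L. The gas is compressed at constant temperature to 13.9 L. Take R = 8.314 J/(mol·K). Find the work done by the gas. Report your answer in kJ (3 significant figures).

W ≈ -3.05 kJ

Isothermal: W = nRT ln(V₂/V₁).
W = (2.14)(8.314)(406) × ln(13.9/21.2)
  = 7224 × -0.4221
W_by_gas = -3049 J.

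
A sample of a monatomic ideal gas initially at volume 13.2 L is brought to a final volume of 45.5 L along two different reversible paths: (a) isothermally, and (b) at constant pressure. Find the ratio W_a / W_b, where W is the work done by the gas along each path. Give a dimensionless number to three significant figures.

W_a / W_b ≈ 0.506

Path (a) isothermal: W = P₁V₁ ln(V₂/V₁) → W_a/(P₁V₁) = 1.237.
Path (b) isobaric: W = P₁(V₂ − V₁) → W_b/(P₁V₁) = 2.447.
W_a / W_b = 1.237 / 2.447 = 0.5057.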